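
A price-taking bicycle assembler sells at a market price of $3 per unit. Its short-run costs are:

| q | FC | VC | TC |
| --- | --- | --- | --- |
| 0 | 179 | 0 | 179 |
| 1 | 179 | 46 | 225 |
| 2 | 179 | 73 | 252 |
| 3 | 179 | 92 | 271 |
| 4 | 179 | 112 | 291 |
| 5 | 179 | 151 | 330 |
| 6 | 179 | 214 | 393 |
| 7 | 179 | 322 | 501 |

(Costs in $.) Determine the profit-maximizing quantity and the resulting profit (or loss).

Compute π = P·q − TC at each output: q=0: -179; q=1: -222; q=2: -246; q=3: -262; q=4: -279; q=5: -315; q=6: -375; q=7: -480.
Profit is highest at q = 0. Equivalently, the lowest AVC in the table is 112/4 ≈ $28 at q = 4, and P = $3 falls below it — price never covers variable cost, so the firm shuts down and loses only its fixed cost.

q = 0 (shut down); profit = -$179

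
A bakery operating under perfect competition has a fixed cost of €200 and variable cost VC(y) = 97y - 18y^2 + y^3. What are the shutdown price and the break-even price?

Shutdown price = €16; break-even price = €37

AVC = 97 - 18y + y^2; minimized at y = 9, giving min AVC = €16. That is the shutdown price.
ATC = 200/y + 97 - 18y + y^2. Setting dATC/dy = −200/y^2 − 18 + 2y = 0 gives y = 10 (since 2·10^3 − 18·10^2 = 200).
min ATC = 200/10 + 97 − 18·10 + 10^2 = €37. That is the break-even price.
Between these two prices the firm operates at a loss; above €37 it earns a profit.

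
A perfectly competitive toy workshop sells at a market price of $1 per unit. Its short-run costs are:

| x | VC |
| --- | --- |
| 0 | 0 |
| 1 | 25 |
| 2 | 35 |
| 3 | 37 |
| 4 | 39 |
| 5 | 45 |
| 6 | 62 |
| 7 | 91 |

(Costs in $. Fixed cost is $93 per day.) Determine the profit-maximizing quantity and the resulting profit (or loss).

Tabulate TR − TC: x=0: -93; x=1: -117; x=2: -126; x=3: -127; x=4: -128; x=5: -133; x=6: -149; x=7: -177.
Profit is highest at x = 0. Equivalently, the lowest AVC in the table is 45/5 ≈ $9 at x = 5, and P = $1 falls below it — price never covers variable cost, so the firm shuts down and loses only its fixed cost.

x = 0 (shut down); profit = -$93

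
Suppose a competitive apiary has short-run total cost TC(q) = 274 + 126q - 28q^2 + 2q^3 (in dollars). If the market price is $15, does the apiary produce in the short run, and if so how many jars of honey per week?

Strip out fixed cost: VC = 126q - 28q^2 + 2q^3. Then AVC = 126 - 28q + 2q^2 and MC = 126 - 56q + 6q^2.
AVC is minimized where dAVC/dq = -28 + 4q = 0, at q = 7; min AVC = 126 - 28·7 + 2·7^2 = $28.
Since P = $15 < min AVC = $28, price fails to cover variable cost at any output.
The firm minimizes its loss by shutting down and losing only its fixed cost of $274.

Shut down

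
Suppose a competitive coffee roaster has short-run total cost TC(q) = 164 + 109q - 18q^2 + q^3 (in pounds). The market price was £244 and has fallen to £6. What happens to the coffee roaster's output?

Output falls from 15 to 0 (the firm shuts down)

AVC = 109 - 18q + q^2, minimized at q = 9 where min AVC = £28. MC = 109 - 36q + 3q^2.
With P = £244 above the shutdown price, P = MC gives q = 15.
At P = £6 < min AVC = £28, price no longer covers variable cost at any output, so the firm shuts down: q = 0.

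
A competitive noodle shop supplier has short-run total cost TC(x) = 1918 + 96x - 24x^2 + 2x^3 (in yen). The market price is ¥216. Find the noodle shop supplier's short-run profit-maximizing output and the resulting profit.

Profit = -¥318 at x = 10

AVC = 96 - 24x + 2x^2 has its minimum ¥24 at x = 6; price ¥216 clears that bar, so the firm operates.
MC = 96 - 48x + 6x^2. Setting P = MC and taking the root on the rising branch gives x* = 10.
TR = 216·10 = 2160. TC = 1918 + 560 = 2478. Profit = 2160 − 2478 = -¥318.
Shutting down would mean losing the fixed cost of ¥1918, so operating at a loss of ¥318 is better by ¥1600.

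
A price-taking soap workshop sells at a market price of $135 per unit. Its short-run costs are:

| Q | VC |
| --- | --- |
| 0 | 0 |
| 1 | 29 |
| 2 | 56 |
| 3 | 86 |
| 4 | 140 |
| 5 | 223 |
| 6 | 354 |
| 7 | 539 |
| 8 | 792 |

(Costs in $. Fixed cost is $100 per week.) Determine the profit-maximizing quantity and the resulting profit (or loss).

Q = 6; profit = $356

Profit at each row (π = 135Q − TC): Q=0: -100; Q=1: 6; Q=2: 114; Q=3: 219; Q=4: 300; Q=5: 352; Q=6: 356; Q=7: 306; Q=8: 188.
Profit is maximized at Q = 6. AVC there is 354/6 = $59 ≤ P, so producing beats shutting down (which would give -$100).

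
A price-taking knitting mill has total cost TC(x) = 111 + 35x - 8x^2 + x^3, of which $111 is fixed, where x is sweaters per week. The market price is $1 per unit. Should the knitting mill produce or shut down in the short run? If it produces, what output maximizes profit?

Shut down

Variable cost is VC = 35x - 8x^2 + x^3, so AVC = VC/x = 35 - 8x + x^2 and MC = dTC/dx = 35 - 16x + 3x^2.
The AVC parabola has its vertex at x = 8/2 = 4, where AVC = 35 - 8·4 + 4^2 = $19.
Since P = $1 < min AVC = $19, price fails to cover variable cost at any output.
Best response: produce nothing and absorb the $111 fixed cost.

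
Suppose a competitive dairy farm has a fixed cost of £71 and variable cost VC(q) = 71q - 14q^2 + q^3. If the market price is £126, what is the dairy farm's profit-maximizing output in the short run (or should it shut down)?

Produce at q = 11

Strip out fixed cost: VC = 71q - 14q^2 + q^3. Then AVC = 71 - 14q + q^2 and MC = 71 - 28q + 3q^2.
The AVC parabola has its vertex at q = 14/2 = 7, where AVC = 71 - 14·7 + 7^2 = £22.
Because £126 ≥ £22, revenue can cover variable cost; the firm operates.
Solving P = MC: -55 - 28q + 3q^2 = 0 ⇒ q = -5/3 or 11. On the upward-sloping branch, q* = 11.
Check: AVC at q = 11 is £38 ≤ P, so revenue covers variable cost.
Profit = P·q − TC = 126·11 − 489 = £897.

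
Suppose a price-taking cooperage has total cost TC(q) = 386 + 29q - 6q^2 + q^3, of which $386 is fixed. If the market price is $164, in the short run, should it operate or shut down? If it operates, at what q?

Produce at q = 9

From TC, MC = TC'(q) = 29 - 12q + 3q^2 and AVC = VC/q = 29 - 6q + q^2.
AVC hits its minimum where MC = AVC, at q = 3, giving min AVC = 29 - 6·3 + 3^2 = $20.
Since P = $164 ≥ min AVC = $20, price covers variable cost and the firm should produce.
Set P = MC: 164 = 29 - 12q + 3q^2 → -135 - 12q + 3q^2 = 0. The roots are q = -5 and q = 9; the profit-maximizing output is on the rising part of MC, so q* = 9.
Check: AVC at q = 9 is $56 ≤ P, so revenue covers variable cost.
Profit = P·q − TC = 164·9 − 890 = $586.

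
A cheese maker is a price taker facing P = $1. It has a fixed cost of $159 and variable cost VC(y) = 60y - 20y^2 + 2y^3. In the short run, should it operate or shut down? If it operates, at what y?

From TC, MC = TC'(y) = 60 - 40y + 6y^2 and AVC = VC/y = 60 - 20y + 2y^2.
AVC is minimized where dAVC/dy = -20 + 4y = 0, at y = 5; min AVC = 60 - 20·5 + 2·5^2 = $10.
With P < min AVC ($1 < $10), every unit sold adds to the loss.
Best response: produce nothing and absorb the $159 fixed cost.

Shut down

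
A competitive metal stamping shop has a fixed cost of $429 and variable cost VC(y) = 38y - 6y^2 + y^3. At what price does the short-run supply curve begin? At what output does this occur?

$29 per unit, at y = 3

The shutdown price is the minimum of AVC. VC = 38y - 6y^2 + y^3, so AVC = 38 - 6y + y^2.
At the minimum of AVC, MC = AVC. MC = 38 - 12y + 3y^2; setting MC = AVC gives 2y^2 - 6y = 0, so y = 3. min AVC = 29.
For P < $29 the firm produces nothing.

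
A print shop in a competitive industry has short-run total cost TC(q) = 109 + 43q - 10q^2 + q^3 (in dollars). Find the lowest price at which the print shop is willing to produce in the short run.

$18 per unit

The shutdown price is the minimum of AVC. VC = 43q - 10q^2 + q^3, so AVC = 43 - 10q + q^2.
At the minimum of AVC, MC = AVC. MC = 43 - 20q + 3q^2; setting MC = AVC gives 2q^2 - 10q = 0, so q = 5. min AVC = 18.
So the shutdown price is $18.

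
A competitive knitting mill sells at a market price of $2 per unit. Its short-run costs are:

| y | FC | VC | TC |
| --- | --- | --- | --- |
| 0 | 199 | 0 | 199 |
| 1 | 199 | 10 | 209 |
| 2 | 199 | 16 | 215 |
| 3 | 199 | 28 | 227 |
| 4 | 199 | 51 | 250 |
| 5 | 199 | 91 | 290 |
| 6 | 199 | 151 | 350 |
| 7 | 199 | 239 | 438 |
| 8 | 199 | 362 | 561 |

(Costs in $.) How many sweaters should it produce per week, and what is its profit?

y = 0 (shut down); profit = -$199

Tabulate TR − TC: y=0: -199; y=1: -207; y=2: -211; y=3: -221; y=4: -242; y=5: -280; y=6: -338; y=7: -424; y=8: -545.
Profit is highest at y = 0. Equivalently, the lowest AVC in the table is 16/2 ≈ $8 at y = 2, and P = $2 falls below it — price never covers variable cost, so the firm shuts down and loses only its fixed cost.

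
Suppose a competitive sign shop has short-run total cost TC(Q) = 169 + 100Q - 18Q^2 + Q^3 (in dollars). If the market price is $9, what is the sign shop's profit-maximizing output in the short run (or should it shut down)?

Variable cost is VC = 100Q - 18Q^2 + Q^3, so AVC = VC/Q = 100 - 18Q + Q^2 and MC = dTC/dQ = 100 - 36Q + 3Q^2.
The AVC parabola has its vertex at Q = 18/2 = 9, where AVC = 100 - 18·9 + 9^2 = $19.
P = $9 lies below min AVC = $19; no output level covers variable cost.
Shutting down limits the loss to fixed cost, $169.

Shut down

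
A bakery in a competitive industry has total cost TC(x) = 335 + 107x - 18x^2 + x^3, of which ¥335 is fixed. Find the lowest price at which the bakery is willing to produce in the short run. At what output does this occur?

¥26 per unit, at x = 9

The firm shuts down when price falls below the minimum of average variable cost. AVC = VC/x = 107 - 18x + x^2.
At the minimum of AVC, MC = AVC. MC = 107 - 36x + 3x^2; setting MC = AVC gives 2x^2 - 18x = 0, so x = 9. min AVC = 26.
For P < ¥26 the firm produces nothing.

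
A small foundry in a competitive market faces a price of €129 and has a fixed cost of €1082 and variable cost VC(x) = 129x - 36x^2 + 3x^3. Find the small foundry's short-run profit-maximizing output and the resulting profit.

AVC = 129 - 36x + 3x^2; min AVC = €21 at x = 6. Since P = €129 ≥ min AVC, the firm produces.
MC = 129 - 72x + 9x^2. Setting P = MC and taking the root on the rising branch gives x* = 8.
TR = 129·8 = 1032. TC = 1082 + 264 = 1346. Profit = 1032 − 1346 = -€314.
Shutting down would mean losing the fixed cost of €1082, so operating at a loss of €314 is better by €768.

Profit = -€314 at x = 8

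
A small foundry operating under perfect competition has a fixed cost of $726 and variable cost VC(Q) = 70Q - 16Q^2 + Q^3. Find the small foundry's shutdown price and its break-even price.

AVC = 70 - 16Q + Q^2; minimized at Q = 8, giving min AVC = $6. That is the shutdown price.
ATC = 726/Q + 70 - 16Q + Q^2. Setting dATC/dQ = −726/Q^2 − 16 + 2Q = 0 gives Q = 11 (since 2·11^3 − 16·11^2 = 726).
min ATC = 726/11 + 70 − 16·11 + 11^2 = $81. That is the break-even price.
For $6 ≤ P < $81 the firm produces at a loss; below $6 it shuts down.

Shutdown price = $6; break-even price = $81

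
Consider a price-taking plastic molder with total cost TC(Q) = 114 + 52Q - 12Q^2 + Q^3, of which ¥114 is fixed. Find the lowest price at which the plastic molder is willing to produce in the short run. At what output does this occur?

The shutdown price is the minimum of AVC. VC = 52Q - 12Q^2 + Q^3, so AVC = 52 - 12Q + Q^2.
dAVC/dQ = -12 + 2Q = 0 gives Q = 6. min AVC = 52 - 12·6 + 6^2 = 16.
The firm shuts down for any P below ¥16.

¥16 per unit, at Q = 6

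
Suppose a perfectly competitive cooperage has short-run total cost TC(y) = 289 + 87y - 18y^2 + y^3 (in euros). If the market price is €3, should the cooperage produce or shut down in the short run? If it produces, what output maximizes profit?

From TC, MC = TC'(y) = 87 - 36y + 3y^2 and AVC = VC/y = 87 - 18y + y^2.
AVC hits its minimum where MC = AVC, at y = 9, giving min AVC = 87 - 18·9 + 9^2 = €6.
P = €3 lies below min AVC = €6; no output level covers variable cost.
Best response: produce nothing and absorb the €289 fixed cost.

Shut down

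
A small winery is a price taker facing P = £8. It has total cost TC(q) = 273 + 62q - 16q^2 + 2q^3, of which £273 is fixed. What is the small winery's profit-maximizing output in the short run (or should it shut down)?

Shut down

Strip out fixed cost: VC = 62q - 16q^2 + 2q^3. Then AVC = 62 - 16q + 2q^2 and MC = 62 - 32q + 6q^2.
The AVC parabola has its vertex at q = 16/4 = 4, where AVC = 62 - 16·4 + 2·4^2 = £30.
Since P = £8 < min AVC = £30, price fails to cover variable cost at any output.
The firm minimizes its loss by shutting down and losing only its fixed cost of £273.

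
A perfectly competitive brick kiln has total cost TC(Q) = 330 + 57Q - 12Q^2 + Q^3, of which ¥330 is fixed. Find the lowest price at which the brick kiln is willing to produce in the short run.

¥21 per unit

Short-run supply begins at min AVC. From VC = 57Q - 12Q^2 + Q^3, AVC = 57 - 12Q + Q^2.
At the minimum of AVC, MC = AVC. MC = 57 - 24Q + 3Q^2; setting MC = AVC gives 2Q^2 - 12Q = 0, so Q = 6. min AVC = 21.
The firm shuts down for any P below ¥21.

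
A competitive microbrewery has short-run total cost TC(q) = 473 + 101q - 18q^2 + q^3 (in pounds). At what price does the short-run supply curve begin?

£20 per unit

The shutdown price is the minimum of AVC. VC = 101q - 18q^2 + q^3, so AVC = 101 - 18q + q^2.
At the minimum of AVC, MC = AVC. MC = 101 - 36q + 3q^2; setting MC = AVC gives 2q^2 - 18q = 0, so q = 9. min AVC = 20.
The firm shuts down for any P below £20.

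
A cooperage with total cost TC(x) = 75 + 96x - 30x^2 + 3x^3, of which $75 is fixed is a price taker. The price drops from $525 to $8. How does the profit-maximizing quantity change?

Output falls from 11 to 0 (the firm shuts down)

MC = 96 - 60x + 9x^2; the shutdown threshold is min AVC = $21 (at x = 5).
With P = $525 above the shutdown price, P = MC gives x = 11.
At P = $8 < min AVC = $21, price no longer covers variable cost at any output, so the firm shuts down: x = 0.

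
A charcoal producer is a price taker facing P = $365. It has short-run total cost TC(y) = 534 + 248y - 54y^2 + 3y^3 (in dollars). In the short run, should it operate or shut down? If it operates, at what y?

From TC, MC = TC'(y) = 248 - 108y + 9y^2 and AVC = VC/y = 248 - 54y + 3y^2.
AVC is minimized where dAVC/dy = -54 + 6y = 0, at y = 9; min AVC = 248 - 54·9 + 3·9^2 = $5.
Because $365 ≥ $5, revenue can cover variable cost; the firm operates.
P = MC gives -117 - 108y + 9y^2 = 0, with roots -1 and 13. Take the larger (rising MC): y* = 13.
Check: AVC at y = 13 is $53 ≤ P, so revenue covers variable cost.
Profit = P·y − TC = 365·13 − 1223 = $3522.

Produce at y = 13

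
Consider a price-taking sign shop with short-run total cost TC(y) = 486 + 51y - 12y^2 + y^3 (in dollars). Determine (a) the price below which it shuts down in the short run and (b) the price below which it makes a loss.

Shutdown price = $15; break-even price = $78

AVC = 51 - 12y + y^2; minimized at y = 6, giving min AVC = $15. That is the shutdown price.
ATC = 486/y + 51 - 12y + y^2. Setting dATC/dy = −486/y^2 − 12 + 2y = 0 gives y = 9 (since 2·9^3 − 12·9^2 = 486).
min ATC = 486/9 + 51 − 12·9 + 9^2 = $78. That is the break-even price.
For $15 ≤ P < $78 the firm produces at a loss; below $15 it shuts down.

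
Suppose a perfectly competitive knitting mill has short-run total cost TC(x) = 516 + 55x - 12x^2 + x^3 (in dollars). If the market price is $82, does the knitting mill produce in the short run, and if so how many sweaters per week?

Produce at x = 9

From TC, MC = TC'(x) = 55 - 24x + 3x^2 and AVC = VC/x = 55 - 12x + x^2.
The AVC parabola has its vertex at x = 12/2 = 6, where AVC = 55 - 12·6 + 6^2 = $19.
P = $82 exceeds min AVC = $19, so the firm stays open.
P = MC gives -27 - 24x + 3x^2 = 0, with roots -1 and 9. Take the larger (rising MC): x* = 9.
Check: AVC at x = 9 is $28 ≤ P, so revenue covers variable cost.
Profit = P·x − TC = 82·9 − 768 = -$30, a loss, but smaller than the $516 fixed cost the firm would lose by shutting down.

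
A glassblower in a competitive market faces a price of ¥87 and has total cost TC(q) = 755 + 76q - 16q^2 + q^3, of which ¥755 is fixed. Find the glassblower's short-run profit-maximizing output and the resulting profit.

AVC = 76 - 16q + q^2 has its minimum ¥12 at q = 8; price ¥87 clears that bar, so the firm operates.
With MC = 76 - 32q + 3q^2, P = MC on the upward-sloping part at q* = 11.
TR = 87·11 = 957. TC = 755 + 231 = 986. Profit = 957 − 986 = -¥29.
By producing, the firm covers all variable cost plus ¥726 of fixed cost; shutting down would lose the full ¥755.

Profit = -¥29 at q = 11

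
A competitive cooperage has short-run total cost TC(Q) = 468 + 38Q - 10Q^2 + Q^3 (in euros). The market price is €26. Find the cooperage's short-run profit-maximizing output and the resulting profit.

Profit = -€396 at Q = 6

AVC = 38 - 10Q + Q^2; min AVC = €13 at Q = 5. Since P = €26 ≥ min AVC, the firm produces.
With MC = 38 - 20Q + 3Q^2, P = MC on the upward-sloping part at Q* = 6.
TR = 26·6 = 156. TC = 468 + 84 = 552. Profit = 156 − 552 = -€396.
By producing, the firm covers all variable cost plus €72 of fixed cost; shutting down would lose the full €468.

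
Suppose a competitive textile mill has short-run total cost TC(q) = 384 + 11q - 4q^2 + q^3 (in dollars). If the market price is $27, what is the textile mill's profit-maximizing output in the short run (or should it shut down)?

Produce at q = 4

Variable cost is VC = 11q - 4q^2 + q^3, so AVC = VC/q = 11 - 4q + q^2 and MC = dTC/dq = 11 - 8q + 3q^2.
AVC is minimized where dAVC/dq = -4 + 2q = 0, at q = 2; min AVC = 11 - 4·2 + 2^2 = $7.
Since P = $27 ≥ min AVC = $7, price covers variable cost and the firm should produce.
Set P = MC: 27 = 11 - 8q + 3q^2 → -16 - 8q + 3q^2 = 0. The roots are q = -4/3 and q = 4; the profit-maximizing output is on the rising part of MC, so q* = 4.
Check: AVC at q = 4 is $11 ≤ P, so revenue covers variable cost.
Profit = P·q − TC = 27·4 − 428 = -$320, a loss, but smaller than the $384 fixed cost the firm would lose by shutting down.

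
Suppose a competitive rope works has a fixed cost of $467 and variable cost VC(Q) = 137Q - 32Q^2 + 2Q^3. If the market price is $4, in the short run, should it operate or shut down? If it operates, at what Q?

Strip out fixed cost: VC = 137Q - 32Q^2 + 2Q^3. Then AVC = 137 - 32Q + 2Q^2 and MC = 137 - 64Q + 6Q^2.
AVC is minimized where dAVC/dQ = -32 + 4Q = 0, at Q = 8; min AVC = 137 - 32·8 + 2·8^2 = $9.
Since P = $4 < min AVC = $9, price fails to cover variable cost at any output.
Shutting down limits the loss to fixed cost, $467.

Shut down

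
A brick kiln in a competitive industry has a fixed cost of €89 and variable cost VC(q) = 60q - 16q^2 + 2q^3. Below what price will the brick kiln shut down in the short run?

Short-run supply begins at min AVC. From VC = 60q - 16q^2 + 2q^3, AVC = 60 - 16q + 2q^2.
dAVC/dq = -16 + 4q = 0 gives q = 4. min AVC = 60 - 16·4 + 2·4^2 = 28.
The firm shuts down for any P below €28.

€28 per unit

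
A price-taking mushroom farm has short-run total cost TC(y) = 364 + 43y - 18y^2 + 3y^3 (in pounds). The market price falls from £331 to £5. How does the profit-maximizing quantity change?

AVC = 43 - 18y + 3y^2, minimized at y = 3 where min AVC = £16. MC = 43 - 36y + 9y^2.
With P = £331 above the shutdown price, P = MC gives y = 8.
At P = £5 < min AVC = £16, price no longer covers variable cost at any output, so the firm shuts down: y = 0.

Output falls from 8 to 0 (the firm shuts down)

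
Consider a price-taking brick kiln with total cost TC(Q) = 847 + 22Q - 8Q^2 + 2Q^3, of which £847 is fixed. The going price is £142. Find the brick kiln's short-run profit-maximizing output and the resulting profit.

Profit = -£271 at Q = 6

AVC = 22 - 8Q + 2Q^2 has its minimum £14 at Q = 2; price £142 clears that bar, so the firm operates.
MC = 22 - 16Q + 6Q^2. Setting P = MC and taking the root on the rising branch gives Q* = 6.
TR = 142·6 = 852. TC = 847 + 276 = 1123. Profit = 852 − 1123 = -£271.
By producing, the firm covers all variable cost plus £576 of fixed cost; shutting down would lose the full £847.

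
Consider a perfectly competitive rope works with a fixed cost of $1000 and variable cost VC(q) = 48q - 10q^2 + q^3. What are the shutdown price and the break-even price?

Shutdown price = $23; break-even price = $148

AVC = 48 - 10q + q^2; minimized at q = 5, giving min AVC = $23. That is the shutdown price.
ATC = 1000/q + 48 - 10q + q^2. Setting dATC/dq = −1000/q^2 − 10 + 2q = 0 gives q = 10 (since 2·10^3 − 10·10^2 = 1000).
min ATC = 1000/10 + 48 − 10·10 + 10^2 = $148. That is the break-even price.
For $23 ≤ P < $148 the firm produces at a loss; below $23 it shuts down.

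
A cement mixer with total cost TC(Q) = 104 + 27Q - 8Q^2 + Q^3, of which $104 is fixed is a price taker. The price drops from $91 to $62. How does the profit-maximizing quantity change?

Output falls from 8 to 7

MC = 27 - 16Q + 3Q^2; the shutdown threshold is min AVC = $11 (at Q = 4).
With P = $91 above the shutdown price, P = MC gives Q = 8.
At P = $62 ≥ min AVC, set P = MC: Q = 7. The firm stays open but cuts output.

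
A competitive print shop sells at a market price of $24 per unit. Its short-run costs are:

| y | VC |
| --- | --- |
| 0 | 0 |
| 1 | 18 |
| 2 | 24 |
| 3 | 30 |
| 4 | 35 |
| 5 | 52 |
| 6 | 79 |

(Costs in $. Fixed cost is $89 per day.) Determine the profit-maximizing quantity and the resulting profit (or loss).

Tabulate TR − TC: y=0: -89; y=1: -83; y=2: -65; y=3: -47; y=4: -28; y=5: -21; y=6: -24.
Profit is maximized at y = 5. AVC there is 52/5 = $10.40 ≤ P, so producing beats shutting down (which would give -$89).

y = 5; profit = -$21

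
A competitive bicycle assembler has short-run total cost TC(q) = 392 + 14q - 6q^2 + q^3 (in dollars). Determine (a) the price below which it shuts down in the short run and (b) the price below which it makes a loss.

Shutdown price = $5; break-even price = $77

Shutdown price = min AVC. AVC = 14 - 6q + q^2, with vertex at q = 3 and minimum $5.
ATC = 392/q + 14 - 6q + q^2. Setting dATC/dq = −392/q^2 − 6 + 2q = 0 gives q = 7 (since 2·7^3 − 6·7^2 = 392).
min ATC = 392/7 + 14 − 6·7 + 7^2 = $77. That is the break-even price.
For $5 ≤ P < $77 the firm produces at a loss; below $5 it shuts down.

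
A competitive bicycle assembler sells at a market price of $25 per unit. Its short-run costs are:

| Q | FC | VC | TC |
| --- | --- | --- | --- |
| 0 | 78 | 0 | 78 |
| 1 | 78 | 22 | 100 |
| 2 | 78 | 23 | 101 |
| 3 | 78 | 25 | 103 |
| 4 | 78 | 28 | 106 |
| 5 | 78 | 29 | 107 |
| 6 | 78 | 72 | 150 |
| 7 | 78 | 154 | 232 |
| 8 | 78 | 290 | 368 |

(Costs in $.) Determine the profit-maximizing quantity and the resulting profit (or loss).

Compute π = P·Q − TC at each output: Q=0: -78; Q=1: -75; Q=2: -51; Q=3: -28; Q=4: -6; Q=5: 18; Q=6: 0; Q=7: -57; Q=8: -168.
Profit is maximized at Q = 5. AVC there is 29/5 = $5.80 ≤ P, so producing beats shutting down (which would give -$78).

Q = 5; profit = $18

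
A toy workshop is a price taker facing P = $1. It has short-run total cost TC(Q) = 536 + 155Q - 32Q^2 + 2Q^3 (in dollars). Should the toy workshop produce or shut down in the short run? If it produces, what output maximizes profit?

Shut down

Variable cost is VC = 155Q - 32Q^2 + 2Q^3, so AVC = VC/Q = 155 - 32Q + 2Q^2 and MC = dTC/dQ = 155 - 64Q + 6Q^2.
The AVC parabola has its vertex at Q = 32/4 = 8, where AVC = 155 - 32·8 + 2·8^2 = $27.
Since P = $1 < min AVC = $27, price fails to cover variable cost at any output.
Shutting down limits the loss to fixed cost, $536.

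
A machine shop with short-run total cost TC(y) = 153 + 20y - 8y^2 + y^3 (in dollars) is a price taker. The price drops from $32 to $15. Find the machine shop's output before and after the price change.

MC = 20 - 16y + 3y^2; the shutdown threshold is min AVC = $4 (at y = 4).
At P = $32 ≥ min AVC, set P = MC on the rising branch: y = 6.
At P = $15 ≥ min AVC, set P = MC: y = 5. The firm stays open but cuts output.

Output falls from 6 to 5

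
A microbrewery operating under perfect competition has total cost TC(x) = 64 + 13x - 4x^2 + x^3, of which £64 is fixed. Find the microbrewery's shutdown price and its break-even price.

Shutdown price = £9; break-even price = £29

AVC = 13 - 4x + x^2; minimized at x = 2, giving min AVC = £9. That is the shutdown price.
ATC = 64/x + 13 - 4x + x^2. Setting dATC/dx = −64/x^2 − 4 + 2x = 0 gives x = 4 (since 2·4^3 − 4·4^2 = 64).
min ATC = 64/4 + 13 − 4·4 + 4^2 = £29. That is the break-even price.
For £9 ≤ P < £29 the firm produces at a loss; below £9 it shuts down.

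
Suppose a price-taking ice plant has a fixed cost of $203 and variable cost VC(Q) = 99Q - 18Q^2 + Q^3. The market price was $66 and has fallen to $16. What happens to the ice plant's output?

Output falls from 11 to 0 (the firm shuts down)

MC = 99 - 36Q + 3Q^2; the shutdown threshold is min AVC = $18 (at Q = 9).
At P = $66 ≥ min AVC, set P = MC on the rising branch: Q = 11.
At P = $16 < min AVC = $18, price no longer covers variable cost at any output, so the firm shuts down: Q = 0.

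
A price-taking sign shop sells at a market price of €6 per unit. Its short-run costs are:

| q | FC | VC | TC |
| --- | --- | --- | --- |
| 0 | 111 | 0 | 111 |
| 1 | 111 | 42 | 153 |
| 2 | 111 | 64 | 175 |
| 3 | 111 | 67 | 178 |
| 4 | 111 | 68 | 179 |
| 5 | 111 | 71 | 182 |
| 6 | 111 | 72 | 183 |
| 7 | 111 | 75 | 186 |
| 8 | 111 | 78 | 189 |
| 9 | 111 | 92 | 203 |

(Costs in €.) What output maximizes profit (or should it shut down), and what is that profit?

q = 0 (shut down); profit = -€111

Profit at each row (π = 6q − TC): q=0: -111; q=1: -147; q=2: -163; q=3: -160; q=4: -155; q=5: -152; q=6: -147; q=7: -144; q=8: -141; q=9: -149.
Profit is highest at q = 0. Equivalently, the lowest AVC in the table is 78/8 ≈ €9.75 at q = 8, and P = €6 falls below it — price never covers variable cost, so the firm shuts down and loses only its fixed cost.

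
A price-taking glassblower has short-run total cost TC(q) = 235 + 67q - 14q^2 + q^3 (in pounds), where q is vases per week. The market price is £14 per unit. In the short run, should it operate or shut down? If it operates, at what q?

Strip out fixed cost: VC = 67q - 14q^2 + q^3. Then AVC = 67 - 14q + q^2 and MC = 67 - 28q + 3q^2.
AVC is minimized where dAVC/dq = -14 + 2q = 0, at q = 7; min AVC = 67 - 14·7 + 7^2 = £18.
With P < min AVC (£14 < £18), every unit sold adds to the loss.
The firm minimizes its loss by shutting down and losing only its fixed cost of £235.

Shut down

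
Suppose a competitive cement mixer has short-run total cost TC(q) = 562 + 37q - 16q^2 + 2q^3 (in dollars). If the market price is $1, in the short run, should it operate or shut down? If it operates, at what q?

Shut down

Strip out fixed cost: VC = 37q - 16q^2 + 2q^3. Then AVC = 37 - 16q + 2q^2 and MC = 37 - 32q + 6q^2.
AVC hits its minimum where MC = AVC, at q = 4, giving min AVC = 37 - 16·4 + 2·4^2 = $5.
Since P = $1 < min AVC = $5, price fails to cover variable cost at any output.
The firm minimizes its loss by shutting down and losing only its fixed cost of $562.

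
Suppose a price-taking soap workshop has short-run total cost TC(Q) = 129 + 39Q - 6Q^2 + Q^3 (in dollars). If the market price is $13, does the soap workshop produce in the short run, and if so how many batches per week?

Strip out fixed cost: VC = 39Q - 6Q^2 + Q^3. Then AVC = 39 - 6Q + Q^2 and MC = 39 - 12Q + 3Q^2.
AVC hits its minimum where MC = AVC, at Q = 3, giving min AVC = 39 - 6·3 + 3^2 = $30.
Since P = $13 < min AVC = $30, price fails to cover variable cost at any output.
Shutting down limits the loss to fixed cost, $129.

Shut down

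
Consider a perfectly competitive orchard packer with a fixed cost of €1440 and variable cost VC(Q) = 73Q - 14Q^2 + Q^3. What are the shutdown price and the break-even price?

Shutdown price = min AVC. AVC = 73 - 14Q + Q^2, with vertex at Q = 7 and minimum €24.
ATC = 1440/Q + 73 - 14Q + Q^2. Setting dATC/dQ = −1440/Q^2 − 14 + 2Q = 0 gives Q = 12 (since 2·12^3 − 14·12^2 = 1440).
min ATC = 1440/12 + 73 − 14·12 + 12^2 = €169. That is the break-even price.
For €24 ≤ P < €169 the firm produces at a loss; below €24 it shuts down.

Shutdown price = €24; break-even price = €169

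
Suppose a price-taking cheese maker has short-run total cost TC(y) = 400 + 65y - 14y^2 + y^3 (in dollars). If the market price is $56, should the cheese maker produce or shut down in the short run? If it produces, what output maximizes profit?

Produce at y = 9

Strip out fixed cost: VC = 65y - 14y^2 + y^3. Then AVC = 65 - 14y + y^2 and MC = 65 - 28y + 3y^2.
AVC is minimized where dAVC/dy = -14 + 2y = 0, at y = 7; min AVC = 65 - 14·7 + 7^2 = $16.
P = $56 exceeds min AVC = $16, so the firm stays open.
P = MC gives 9 - 28y + 3y^2 = 0, with roots 1/3 and 9. Take the larger (rising MC): y* = 9.
Check: AVC at y = 9 is $20 ≤ P, so revenue covers variable cost.
Profit = P·y − TC = 56·9 − 580 = -$76, a loss, but smaller than the $400 fixed cost the firm would lose by shutting down.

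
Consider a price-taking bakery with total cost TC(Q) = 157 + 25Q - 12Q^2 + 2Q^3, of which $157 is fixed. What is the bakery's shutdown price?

The firm shuts down when price falls below the minimum of average variable cost. AVC = VC/Q = 25 - 12Q + 2Q^2.
At the minimum of AVC, MC = AVC. MC = 25 - 24Q + 6Q^2; setting MC = AVC gives 4Q^2 - 12Q = 0, so Q = 3. min AVC = 7.
So the shutdown price is $7.

$7 per unit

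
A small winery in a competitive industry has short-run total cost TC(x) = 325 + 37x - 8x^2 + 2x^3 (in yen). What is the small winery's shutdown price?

¥29 per unit

Short-run supply begins at min AVC. From VC = 37x - 8x^2 + 2x^3, AVC = 37 - 8x + 2x^2.
dAVC/dx = -8 + 4x = 0 gives x = 2. min AVC = 37 - 8·2 + 2·2^2 = 29.
For P < ¥29 the firm produces nothing.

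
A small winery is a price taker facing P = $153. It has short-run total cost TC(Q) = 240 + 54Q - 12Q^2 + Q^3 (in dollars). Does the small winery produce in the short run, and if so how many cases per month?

Produce at Q = 11

From TC, MC = TC'(Q) = 54 - 24Q + 3Q^2 and AVC = VC/Q = 54 - 12Q + Q^2.
AVC hits its minimum where MC = AVC, at Q = 6, giving min AVC = 54 - 12·6 + 6^2 = $18.
P = $153 exceeds min AVC = $18, so the firm stays open.
P = MC gives -99 - 24Q + 3Q^2 = 0, with roots -3 and 11. Take the larger (rising MC): Q* = 11.
Check: AVC at Q = 11 is $43 ≤ P, so revenue covers variable cost.
Profit = P·Q − TC = 153·11 − 713 = $970.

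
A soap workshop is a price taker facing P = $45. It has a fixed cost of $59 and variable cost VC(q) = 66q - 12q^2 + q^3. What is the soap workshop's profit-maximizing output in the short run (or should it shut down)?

Produce at q = 7

Strip out fixed cost: VC = 66q - 12q^2 + q^3. Then AVC = 66 - 12q + q^2 and MC = 66 - 24q + 3q^2.
AVC is minimized where dAVC/dq = -12 + 2q = 0, at q = 6; min AVC = 66 - 12·6 + 6^2 = $30.
Because $45 ≥ $30, revenue can cover variable cost; the firm operates.
Set P = MC: 45 = 66 - 24q + 3q^2 → 21 - 24q + 3q^2 = 0. The roots are q = 1 and q = 7; the profit-maximizing output is on the rising part of MC, so q* = 7.
Check: AVC at q = 7 is $31 ≤ P, so revenue covers variable cost.
Profit = P·q − TC = 45·7 − 276 = $39.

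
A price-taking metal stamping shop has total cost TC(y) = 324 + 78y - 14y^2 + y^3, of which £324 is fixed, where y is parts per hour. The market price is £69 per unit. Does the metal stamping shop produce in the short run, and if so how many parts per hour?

Produce at y = 9

Variable cost is VC = 78y - 14y^2 + y^3, so AVC = VC/y = 78 - 14y + y^2 and MC = dTC/dy = 78 - 28y + 3y^2.
The AVC parabola has its vertex at y = 14/2 = 7, where AVC = 78 - 14·7 + 7^2 = £29.
Since P = £69 ≥ min AVC = £29, price covers variable cost and the firm should produce.
Solving P = MC: 9 - 28y + 3y^2 = 0 ⇒ y = 1/3 or 9. On the upward-sloping branch, y* = 9.
Check: AVC at y = 9 is £33 ≤ P, so revenue covers variable cost.
Profit = P·y − TC = 69·9 − 621 = £0.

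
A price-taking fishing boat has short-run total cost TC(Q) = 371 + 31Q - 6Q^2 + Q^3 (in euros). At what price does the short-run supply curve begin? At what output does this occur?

€22 per unit, at Q = 3

The shutdown price is the minimum of AVC. VC = 31Q - 6Q^2 + Q^3, so AVC = 31 - 6Q + Q^2.
dAVC/dQ = -6 + 2Q = 0 gives Q = 3. min AVC = 31 - 6·3 + 3^2 = 22.
For P < €22 the firm produces nothing.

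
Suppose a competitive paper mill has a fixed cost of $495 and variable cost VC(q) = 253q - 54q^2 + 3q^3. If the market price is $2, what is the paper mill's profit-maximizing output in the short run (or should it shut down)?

Variable cost is VC = 253q - 54q^2 + 3q^3, so AVC = VC/q = 253 - 54q + 3q^2 and MC = dTC/dq = 253 - 108q + 9q^2.
AVC hits its minimum where MC = AVC, at q = 9, giving min AVC = 253 - 54·9 + 3·9^2 = $10.
With P < min AVC ($2 < $10), every unit sold adds to the loss.
The firm minimizes its loss by shutting down and losing only its fixed cost of $495.

Shut down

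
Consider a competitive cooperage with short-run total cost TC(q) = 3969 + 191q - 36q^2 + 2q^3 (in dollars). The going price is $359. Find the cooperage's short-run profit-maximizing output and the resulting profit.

AVC = 191 - 36q + 2q^2 has its minimum $29 at q = 9; price $359 clears that bar, so the firm operates.
MC = 191 - 72q + 6q^2. Setting P = MC and taking the root on the rising branch gives q* = 14.
TR = 359·14 = 5026. TC = 3969 + 1106 = 5075. Profit = 5026 − 5075 = -$49.
That loss of $49 beats the $3969 the firm would lose by shutting down; producing recovers $3920 of fixed cost.

Profit = -$49 at q = 14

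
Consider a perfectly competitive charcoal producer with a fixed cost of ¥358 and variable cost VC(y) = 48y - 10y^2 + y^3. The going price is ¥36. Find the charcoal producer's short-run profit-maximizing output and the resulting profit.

Profit = -¥286 at y = 6

AVC = 48 - 10y + y^2; min AVC = ¥23 at y = 5. Since P = ¥36 ≥ min AVC, the firm produces.
MC = 48 - 20y + 3y^2. Setting P = MC and taking the root on the rising branch gives y* = 6.
TR = 36·6 = 216. TC = 358 + 144 = 502. Profit = 216 − 502 = -¥286.
That loss of ¥286 beats the ¥358 the firm would lose by shutting down; producing recovers ¥72 of fixed cost.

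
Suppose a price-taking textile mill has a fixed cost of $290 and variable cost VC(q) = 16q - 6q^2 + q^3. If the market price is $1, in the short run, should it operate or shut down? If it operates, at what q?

Variable cost is VC = 16q - 6q^2 + q^3, so AVC = VC/q = 16 - 6q + q^2 and MC = dTC/dq = 16 - 12q + 3q^2.
AVC is minimized where dAVC/dq = -6 + 2q = 0, at q = 3; min AVC = 16 - 6·3 + 3^2 = $7.
P = $1 lies below min AVC = $7; no output level covers variable cost.
Shutting down limits the loss to fixed cost, $290.

Shut down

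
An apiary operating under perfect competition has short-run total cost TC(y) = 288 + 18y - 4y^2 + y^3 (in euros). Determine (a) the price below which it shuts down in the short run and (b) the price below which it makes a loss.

Shutdown price = €14; break-even price = €78

Shutdown price = min AVC. AVC = 18 - 4y + y^2, with vertex at y = 2 and minimum €14.
ATC = 288/y + 18 - 4y + y^2. Setting dATC/dy = −288/y^2 − 4 + 2y = 0 gives y = 6 (since 2·6^3 − 4·6^2 = 288).
min ATC = 288/6 + 18 − 4·6 + 6^2 = €78. That is the break-even price.
For €14 ≤ P < €78 the firm produces at a loss; below €14 it shuts down.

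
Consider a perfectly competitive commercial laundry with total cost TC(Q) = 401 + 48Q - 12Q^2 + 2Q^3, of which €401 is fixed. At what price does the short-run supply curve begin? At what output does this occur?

€30 per unit, at Q = 3

The firm shuts down when price falls below the minimum of average variable cost. AVC = VC/Q = 48 - 12Q + 2Q^2.
dAVC/dQ = -12 + 4Q = 0 gives Q = 3. min AVC = 48 - 12·3 + 2·3^2 = 30.
For P < €30 the firm produces nothing.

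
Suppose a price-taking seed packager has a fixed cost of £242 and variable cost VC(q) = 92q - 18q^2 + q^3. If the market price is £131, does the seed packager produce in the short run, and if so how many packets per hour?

From TC, MC = TC'(q) = 92 - 36q + 3q^2 and AVC = VC/q = 92 - 18q + q^2.
AVC is minimized where dAVC/dq = -18 + 2q = 0, at q = 9; min AVC = 92 - 18·9 + 9^2 = £11.
P = £131 exceeds min AVC = £11, so the firm stays open.
P = MC gives -39 - 36q + 3q^2 = 0, with roots -1 and 13. Take the larger (rising MC): q* = 13.
Check: AVC at q = 13 is £27 ≤ P, so revenue covers variable cost.
Profit = P·q − TC = 131·13 − 593 = £1110.

Produce at q = 13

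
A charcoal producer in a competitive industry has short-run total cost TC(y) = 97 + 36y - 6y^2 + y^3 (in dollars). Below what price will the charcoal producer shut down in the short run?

$27 per unit

Short-run supply begins at min AVC. From VC = 36y - 6y^2 + y^3, AVC = 36 - 6y + y^2.
At the minimum of AVC, MC = AVC. MC = 36 - 12y + 3y^2; setting MC = AVC gives 2y^2 - 6y = 0, so y = 3. min AVC = 27.
So the shutdown price is $27.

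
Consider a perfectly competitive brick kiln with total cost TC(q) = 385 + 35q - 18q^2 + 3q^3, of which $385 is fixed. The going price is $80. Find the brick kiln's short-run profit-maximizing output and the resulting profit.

AVC = 35 - 18q + 3q^2 has its minimum $8 at q = 3; price $80 clears that bar, so the firm operates.
With MC = 35 - 36q + 9q^2, P = MC on the upward-sloping part at q* = 5.
TR = 80·5 = 400. TC = 385 + 100 = 485. Profit = 400 − 485 = -$85.
Shutting down would mean losing the fixed cost of $385, so operating at a loss of $85 is better by $300.

Profit = -$85 at q = 5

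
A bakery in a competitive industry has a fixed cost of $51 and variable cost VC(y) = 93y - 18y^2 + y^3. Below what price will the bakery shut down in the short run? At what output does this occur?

Short-run supply begins at min AVC. From VC = 93y - 18y^2 + y^3, AVC = 93 - 18y + y^2.
dAVC/dy = -18 + 2y = 0 gives y = 9. min AVC = 93 - 18·9 + 9^2 = 12.
The firm shuts down for any P below $12.

$12 per unit, at y = 9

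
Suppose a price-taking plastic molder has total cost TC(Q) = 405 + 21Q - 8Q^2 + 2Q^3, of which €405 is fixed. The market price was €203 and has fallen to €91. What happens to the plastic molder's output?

Output falls from 7 to 5

AVC = 21 - 8Q + 2Q^2, minimized at Q = 2 where min AVC = €13. MC = 21 - 16Q + 6Q^2.
With P = €203 above the shutdown price, P = MC gives Q = 7.
At P = €91 ≥ min AVC, set P = MC: Q = 5. The firm stays open but cuts output.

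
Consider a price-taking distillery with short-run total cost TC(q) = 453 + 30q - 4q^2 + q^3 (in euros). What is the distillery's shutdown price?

€26 per unit

The firm shuts down when price falls below the minimum of average variable cost. AVC = VC/q = 30 - 4q + q^2.
At the minimum of AVC, MC = AVC. MC = 30 - 8q + 3q^2; setting MC = AVC gives 2q^2 - 4q = 0, so q = 2. min AVC = 26.
So the shutdown price is €26.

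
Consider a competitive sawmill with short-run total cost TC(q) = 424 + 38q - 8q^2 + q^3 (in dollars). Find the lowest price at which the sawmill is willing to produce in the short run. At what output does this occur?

Short-run supply begins at min AVC. From VC = 38q - 8q^2 + q^3, AVC = 38 - 8q + q^2.
At the minimum of AVC, MC = AVC. MC = 38 - 16q + 3q^2; setting MC = AVC gives 2q^2 - 8q = 0, so q = 4. min AVC = 22.
For P < $22 the firm produces nothing.

$22 per unit, at q = 4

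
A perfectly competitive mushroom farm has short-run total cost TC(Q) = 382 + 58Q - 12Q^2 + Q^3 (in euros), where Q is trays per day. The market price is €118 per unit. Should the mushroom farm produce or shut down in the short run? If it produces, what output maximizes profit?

Strip out fixed cost: VC = 58Q - 12Q^2 + Q^3. Then AVC = 58 - 12Q + Q^2 and MC = 58 - 24Q + 3Q^2.
AVC is minimized where dAVC/dQ = -12 + 2Q = 0, at Q = 6; min AVC = 58 - 12·6 + 6^2 = €22.
Since P = €118 ≥ min AVC = €22, price covers variable cost and the firm should produce.
Set P = MC: 118 = 58 - 24Q + 3Q^2 → -60 - 24Q + 3Q^2 = 0. The roots are Q = -2 and Q = 10; the profit-maximizing output is on the rising part of MC, so Q* = 10.
Check: AVC at Q = 10 is €38 ≤ P, so revenue covers variable cost.
Profit = P·Q − TC = 118·10 − 762 = €418.

Produce at Q = 10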